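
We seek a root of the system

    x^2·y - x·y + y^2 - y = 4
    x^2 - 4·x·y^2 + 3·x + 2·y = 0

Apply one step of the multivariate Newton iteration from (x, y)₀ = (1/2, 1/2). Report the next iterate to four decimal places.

At (1/2, 1/2): F = (-4.3750, 2.2500).
Jacobian J = [[2·x·y - y, x^2 - x + 2·y - 1], [2·x - 4·y^2 + 3, -8·x·y + 2]].
At the point, J = [[0.0000, -0.2500], [3.0000, 0.0000]] (det J = 0.7500).
Solving J·Δ = −F gives Δ = (-0.7500, -17.5000).
Then the next iterate is (x, y)₁ = (-0.2500, -17.0000).

(-0.2500, -17.0000)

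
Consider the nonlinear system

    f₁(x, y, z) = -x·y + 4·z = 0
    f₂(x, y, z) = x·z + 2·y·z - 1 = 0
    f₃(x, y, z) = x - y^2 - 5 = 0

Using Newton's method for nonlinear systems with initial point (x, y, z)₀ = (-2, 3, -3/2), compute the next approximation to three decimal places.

(-11.500, -1.250, -6.500)

At (-2, 3, -3/2): F = (0.000, -7.000, -16.000).
Jacobian J = [[-y, -x, 4], [z, 2·z, x + 2·y], [1, -2·y, 0]].
At the point, J = [[-3.000, 2.000, 4.000], [-1.500, -3.000, 4.000], [1.000, -6.000, 0.000]] (det J = -16.000).
Solving J·Δ = −F gives Δ = (-9.500, -4.250, -5.000).
Then the next iterate is (x, y, z)₁ = (-11.500, -1.250, -6.500).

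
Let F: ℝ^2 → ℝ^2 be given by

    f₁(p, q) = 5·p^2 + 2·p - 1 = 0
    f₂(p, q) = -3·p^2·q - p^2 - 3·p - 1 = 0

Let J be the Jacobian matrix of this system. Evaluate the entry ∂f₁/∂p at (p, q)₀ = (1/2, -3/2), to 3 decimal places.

7.000

∂f₁/∂p = 10·p + 2.
At (1/2, -3/2) this is 7.000.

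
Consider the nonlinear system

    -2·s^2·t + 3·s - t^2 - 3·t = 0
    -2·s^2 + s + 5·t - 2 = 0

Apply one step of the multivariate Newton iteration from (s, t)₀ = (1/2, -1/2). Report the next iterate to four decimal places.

At (1/2, -1/2): F = (3.0000, -4.5000).
Jacobian J = [[-4·s·t + 3, -2·s^2 - 2·t - 3], [-4·s + 1, 5]].
At the point, J = [[4.0000, -2.5000], [-1.0000, 5.0000]] (det J = 17.5000).
Solving J·Δ = −F gives Δ = (-0.2143, 0.8571).
Then the next iterate is (s, t)₁ = (0.2857, 0.3571).

(0.2857, 0.3571)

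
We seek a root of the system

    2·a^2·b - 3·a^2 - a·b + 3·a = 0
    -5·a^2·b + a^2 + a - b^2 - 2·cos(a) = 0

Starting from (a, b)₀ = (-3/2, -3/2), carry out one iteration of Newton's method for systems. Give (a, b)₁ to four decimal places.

(1.3385, -8.7695)

At (-3/2, -3/2): F = (-20.2500, 15.233526).
Jacobian J = [[4·a·b - 6·a - b + 3, 2·a^2 - a], [-10·a·b + 2·a + 2·sin(a) + 1, -5·a^2 - 2·b]].
At the point, J = [[22.5000, 6.0000], [-26.494990, -8.2500]] (det J = -26.655060).
Solving J·Δ = −F gives Δ = (2.8385, -7.2695).
Then the next iterate is (a, b)₁ = (1.3385, -8.7695).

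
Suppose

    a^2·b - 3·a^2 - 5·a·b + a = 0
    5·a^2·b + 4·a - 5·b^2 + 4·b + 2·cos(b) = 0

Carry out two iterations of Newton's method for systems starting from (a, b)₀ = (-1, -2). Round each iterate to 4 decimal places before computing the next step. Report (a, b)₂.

At (-1, -2): F = (-16.0000, -42.832294).
Jacobian J = [[2·a·b - 6·a - 5·b + 1, a^2 - 5·a], [10·a·b + 4, 5·a^2 - 10·b - 2·sin(b) + 4]].
At the point, J = [[21.0000, 6.0000], [24.0000, 30.818595]] (det J = 503.190492).
Solving J·Δ = −F gives Δ = (0.4692, 1.0244).
Then the next iterate is (a, b)₁ = (-0.5308, -0.9756).
Round to (-0.5308, -0.9756) and repeat: F = (-4.240162, -11.037604), J = [[10.098497, 2.935749], [9.178485, 16.820820]].
Δ = (0.2723, 0.5076), so (a, b)₂ = (-0.2585, -0.4680).

(-0.2585, -0.4680)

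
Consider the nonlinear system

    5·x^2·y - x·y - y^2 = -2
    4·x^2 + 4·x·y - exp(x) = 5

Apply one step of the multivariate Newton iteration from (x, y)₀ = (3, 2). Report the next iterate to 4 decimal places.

At (3, 2): F = (82.0000, 34.914463).
Jacobian J = [[10·x·y - y, 5·x^2 - x - 2·y], [8·x + 4·y - exp(x), 4·x]].
At the point, J = [[58.0000, 38.0000], [11.914463, 12.0000]] (det J = 243.250403).
Solving J·Δ = −F gives Δ = (1.4090, -4.3085).
Then the next iterate is (x, y)₁ = (4.4090, -2.3085).

(4.4090, -2.3085)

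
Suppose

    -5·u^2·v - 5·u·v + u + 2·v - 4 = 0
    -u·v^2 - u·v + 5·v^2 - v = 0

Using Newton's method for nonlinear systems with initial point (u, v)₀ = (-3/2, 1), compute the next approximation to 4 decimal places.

At (-3/2, 1): F = (-7.2500, 7.0000).
Jacobian J = [[-10·u·v - 5·v + 1, -5·u^2 - 5·u + 2], [-v^2 - v, -2·u·v - u + 10·v - 1]].
At the point, J = [[11.0000, -1.7500], [-2.0000, 13.5000]] (det J = 145.0000).
Solving J·Δ = −F gives Δ = (0.5905, -0.4310).
Then the next iterate is (u, v)₁ = (-0.9095, 0.5690).

(-0.9095, 0.5690)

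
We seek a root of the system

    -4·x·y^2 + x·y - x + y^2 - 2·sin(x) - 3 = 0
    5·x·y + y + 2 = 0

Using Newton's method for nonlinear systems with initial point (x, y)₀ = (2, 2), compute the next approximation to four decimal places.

(-0.7363, 2.3057)

At (2, 2): F = (-30.818595, 24.0000).
Jacobian J = [[-4·y^2 + y - 2·cos(x) - 1, -8·x·y + x + 2·y], [5·y, 5·x + 1]].
At the point, J = [[-14.167706, -26.0000], [10.0000, 11.0000]] (det J = 104.155230).
Solving J·Δ = −F gives Δ = (-2.7363, 0.3057).
Then the next iterate is (x, y)₁ = (-0.7363, 2.3057).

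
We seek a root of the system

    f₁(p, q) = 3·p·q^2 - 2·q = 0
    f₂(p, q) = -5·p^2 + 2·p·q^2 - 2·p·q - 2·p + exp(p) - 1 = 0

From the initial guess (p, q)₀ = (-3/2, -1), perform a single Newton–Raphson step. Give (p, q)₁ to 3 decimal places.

At (-3/2, -1): F = (-2.500, -15.02687).
Jacobian J = [[3·q^2, 6·p·q - 2], [-10·p + 2·q^2 - 2·q + exp(p) - 2, 4·p·q - 2·p]].
At the point, J = [[3.000, 7.000], [17.22313, 9.000]] (det J = -93.56191).
Solving J·Δ = −F gives Δ = (0.884, -0.022).
Then the next iterate is (p, q)₁ = (-0.616, -1.022).

(-0.616, -1.022)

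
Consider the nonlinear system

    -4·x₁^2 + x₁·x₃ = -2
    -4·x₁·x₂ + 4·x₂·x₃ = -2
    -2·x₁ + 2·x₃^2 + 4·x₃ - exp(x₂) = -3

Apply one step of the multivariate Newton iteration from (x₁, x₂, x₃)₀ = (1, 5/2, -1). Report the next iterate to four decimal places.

At (1, 5/2, -1): F = (-3.0000, -18.0000, -13.182494).
Jacobian J = [[-8·x₁ + x₃, 0, x₁], [-4·x₂, -4·x₁ + 4·x₃, 4·x₂], [-2, -exp(x₂), 4·x₃ + 4]].
At the point, J = [[-9.0000, 0.0000, 1.0000], [-10.0000, -8.0000, 10.0000], [-2.0000, -12.182494, 0.0000]] (det J = -990.599517).
Solving J·Δ = −F gives Δ = (-0.2540, -1.0404, 0.7137).
Then the next iterate is (x₁, x₂, x₃)₁ = (0.7460, 1.4596, -0.2863).

(0.7460, 1.4596, -0.2863)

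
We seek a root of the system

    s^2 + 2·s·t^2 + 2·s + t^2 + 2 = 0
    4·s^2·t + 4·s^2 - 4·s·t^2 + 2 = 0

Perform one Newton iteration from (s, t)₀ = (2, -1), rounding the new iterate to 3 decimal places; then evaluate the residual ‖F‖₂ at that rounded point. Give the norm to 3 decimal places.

At (2, -1): F = (15.000, -6.000).
Jacobian J = [[2·s + 2·t^2 + 2, 4·s·t + 2·t], [8·s·t + 8·s - 4·t^2, 4·s^2 - 8·s·t]].
At the point, J = [[8.000, -10.000], [-4.000, 32.000]] (det J = 216.000).
Solving J·Δ = −F gives Δ = (-1.944, -0.056).
Then the next iterate is (s, t)₁ = (0.056, -1.056).
Re-evaluating at (0.056, -1.056): F = (3.35517, 1.74951), so ‖F‖₂ = 3.784.

3.784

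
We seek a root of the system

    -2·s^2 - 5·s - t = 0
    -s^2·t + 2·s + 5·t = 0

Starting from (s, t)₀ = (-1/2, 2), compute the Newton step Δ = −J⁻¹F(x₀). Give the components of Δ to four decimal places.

At (-1/2, 2): F = (0.0000, 8.5000).
Jacobian J = [[-4·s - 5, -1], [-2·s·t + 2, -s^2 + 5]].
At the point, J = [[-3.0000, -1.0000], [4.0000, 4.7500]] (det J = -10.2500).
Solving J·Δ = −F gives Δ = (0.8293, -2.4878).

(0.8293, -2.4878)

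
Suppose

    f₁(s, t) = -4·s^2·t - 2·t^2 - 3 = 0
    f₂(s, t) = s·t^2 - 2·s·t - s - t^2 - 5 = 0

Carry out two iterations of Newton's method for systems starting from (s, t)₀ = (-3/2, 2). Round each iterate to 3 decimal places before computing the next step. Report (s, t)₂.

(-1.712, -0.752)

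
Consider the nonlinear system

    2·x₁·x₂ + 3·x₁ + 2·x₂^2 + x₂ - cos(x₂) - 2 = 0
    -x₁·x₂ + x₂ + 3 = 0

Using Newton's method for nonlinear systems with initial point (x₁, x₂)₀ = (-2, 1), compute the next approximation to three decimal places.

(0.355, -0.215)

At (-2, 1): F = (-9.54030, 6.000).
Jacobian J = [[2·x₂ + 3, 2·x₁ + 4·x₂ + sin(x₂) + 1], [-x₂, -x₁ + 1]].
At the point, J = [[5.000, 1.84147], [-1.000, 3.000]] (det J = 16.84147).
Solving J·Δ = −F gives Δ = (2.355, -1.215).
Then the next iterate is (x₁, x₂)₁ = (0.355, -0.215).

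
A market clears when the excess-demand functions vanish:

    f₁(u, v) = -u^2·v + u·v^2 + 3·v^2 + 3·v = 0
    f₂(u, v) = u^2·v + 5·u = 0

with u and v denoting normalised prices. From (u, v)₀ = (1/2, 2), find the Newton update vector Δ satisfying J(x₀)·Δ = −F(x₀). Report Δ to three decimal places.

(-0.389, -1.118)

At (1/2, 2): F = (19.500, 3.000).
Jacobian J = [[-2·u·v + v^2, -u^2 + 2·u·v + 6·v + 3], [2·u·v + 5, u^2]].
At the point, J = [[2.000, 16.750], [7.000, 0.250]] (det J = -116.750).
Solving J·Δ = −F gives Δ = (-0.389, -1.118).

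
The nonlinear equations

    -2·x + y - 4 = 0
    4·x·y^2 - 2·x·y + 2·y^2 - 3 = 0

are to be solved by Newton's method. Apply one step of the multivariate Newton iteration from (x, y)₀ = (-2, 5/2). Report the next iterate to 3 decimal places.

(-0.922, 2.156)

At (-2, 5/2): F = (2.500, -30.500).
Jacobian J = [[-2, 1], [4·y^2 - 2·y, 8·x·y - 2·x + 4·y]].
At the point, J = [[-2.000, 1.000], [20.000, -26.000]] (det J = 32.000).
Solving J·Δ = −F gives Δ = (1.078, -0.344).
Then the next iterate is (x, y)₁ = (-0.922, 2.156).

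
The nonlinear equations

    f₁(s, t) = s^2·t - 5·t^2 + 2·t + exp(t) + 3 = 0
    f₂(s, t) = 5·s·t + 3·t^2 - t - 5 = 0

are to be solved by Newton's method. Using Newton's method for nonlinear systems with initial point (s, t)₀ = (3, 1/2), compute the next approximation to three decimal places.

(-1.086, 0.939)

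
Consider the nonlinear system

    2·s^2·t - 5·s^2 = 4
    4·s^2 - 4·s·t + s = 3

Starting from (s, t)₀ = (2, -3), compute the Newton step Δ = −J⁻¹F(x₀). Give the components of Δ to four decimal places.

At (2, -3): F = (-48.0000, 39.0000).
Jacobian J = [[4·s·t - 10·s, 2·s^2], [8·s - 4·t + 1, -4·s]].
At the point, J = [[-44.0000, 8.0000], [29.0000, -8.0000]] (det J = 120.0000).
Solving J·Δ = −F gives Δ = (-0.6000, 2.7000).

(-0.6000, 2.7000)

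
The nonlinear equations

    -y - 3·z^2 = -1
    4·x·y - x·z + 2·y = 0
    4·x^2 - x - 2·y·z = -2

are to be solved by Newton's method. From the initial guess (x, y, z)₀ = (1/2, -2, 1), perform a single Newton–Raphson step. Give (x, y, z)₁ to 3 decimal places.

(0.830, 0.809, 0.532)

At (1/2, -2, 1): F = (0.000, -8.500, 6.500).
Jacobian J = [[0, -1, -6·z], [4·y - z, 4·x + 2, -x], [8·x - 1, -2·z, -2·y]].
At the point, J = [[0.000, -1.000, -6.000], [-9.000, 4.000, -0.500], [3.000, -2.000, 4.000]] (det J = -70.500).
Solving J·Δ = −F gives Δ = (0.330, 2.809, -0.468).
Then the next iterate is (x, y, z)₁ = (0.830, 0.809, 0.532).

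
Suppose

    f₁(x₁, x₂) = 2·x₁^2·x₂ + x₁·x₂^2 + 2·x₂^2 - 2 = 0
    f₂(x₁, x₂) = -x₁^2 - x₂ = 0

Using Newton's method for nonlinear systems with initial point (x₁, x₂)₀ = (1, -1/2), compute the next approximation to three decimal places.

(8.000, -15.000)

At (1, -1/2): F = (-2.250, -0.500).
Jacobian J = [[4·x₁·x₂ + x₂^2, 2·x₁^2 + 2·x₁·x₂ + 4·x₂], [-2·x₁, -1]].
At the point, J = [[-1.750, -1.000], [-2.000, -1.000]] (det J = -0.250).
Solving J·Δ = −F gives Δ = (7.000, -14.500).
Then the next iterate is (x₁, x₂)₁ = (8.000, -15.000).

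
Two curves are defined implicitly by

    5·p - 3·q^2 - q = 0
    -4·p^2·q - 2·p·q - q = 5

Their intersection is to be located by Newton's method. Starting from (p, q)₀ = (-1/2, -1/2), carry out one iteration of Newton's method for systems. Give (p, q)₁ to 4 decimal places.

At (-1/2, -1/2): F = (-2.7500, -4.5000).
Jacobian J = [[5, -6·q - 1], [-8·p·q - 2·q, -4·p^2 - 2·p - 1]].
At the point, J = [[5.0000, 2.0000], [-1.0000, -1.0000]] (det J = -3.0000).
Solving J·Δ = −F gives Δ = (3.9167, -8.4167).
Then the next iterate is (p, q)₁ = (3.4167, -8.9167).

(3.4167, -8.9167)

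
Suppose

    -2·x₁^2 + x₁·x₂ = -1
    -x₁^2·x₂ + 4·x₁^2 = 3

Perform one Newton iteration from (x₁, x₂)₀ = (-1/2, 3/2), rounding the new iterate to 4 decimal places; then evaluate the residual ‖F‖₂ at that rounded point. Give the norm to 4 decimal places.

At (-1/2, 3/2): F = (-0.2500, -2.3750).
Jacobian J = [[-4·x₁ + x₂, x₁], [-2·x₁·x₂ + 8·x₁, -x₁^2]].
At the point, J = [[3.5000, -0.5000], [-2.5000, -0.2500]] (det J = -2.1250).
Solving J·Δ = −F gives Δ = (-0.5294, -4.2059).
Then the next iterate is (x₁, x₂)₁ = (-1.0294, -2.7059).
Re-evaluating at (-1.0294, -2.7059): F = (1.666125, 4.106003), so ‖F‖₂ = 4.4312.

4.4312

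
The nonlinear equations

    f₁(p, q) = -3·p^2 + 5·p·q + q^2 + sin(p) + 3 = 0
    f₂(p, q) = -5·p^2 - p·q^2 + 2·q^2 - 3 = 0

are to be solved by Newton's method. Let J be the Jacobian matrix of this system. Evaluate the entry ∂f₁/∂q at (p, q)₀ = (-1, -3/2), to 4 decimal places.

-8.0000

∂f₁/∂q = 5·p + 2·q.
At (-1, -3/2) this is -8.0000.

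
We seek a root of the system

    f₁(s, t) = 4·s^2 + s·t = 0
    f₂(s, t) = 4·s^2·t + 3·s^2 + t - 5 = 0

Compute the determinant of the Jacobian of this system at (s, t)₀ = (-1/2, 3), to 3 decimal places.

-9.500

J = [[8·s + t, s], [8·s·t + 6·s, 4·s^2 + 1]].
At the point, J = [[-1.000, -0.500], [-15.000, 2.000]].
det J = -9.500.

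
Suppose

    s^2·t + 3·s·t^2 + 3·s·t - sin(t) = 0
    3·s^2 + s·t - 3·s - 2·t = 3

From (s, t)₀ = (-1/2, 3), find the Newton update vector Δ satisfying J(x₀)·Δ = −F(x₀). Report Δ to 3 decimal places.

(-0.298, -2.942)

At (-1/2, 3): F = (-17.39112, -8.250).
Jacobian J = [[2·s·t + 3·t^2 + 3·t, s^2 + 6·s·t + 3·s - cos(t)], [6·s + t - 3, s - 2]].
At the point, J = [[33.000, -9.26001], [-3.000, -2.500]] (det J = -110.28002).
Solving J·Δ = −F gives Δ = (-0.298, -2.942).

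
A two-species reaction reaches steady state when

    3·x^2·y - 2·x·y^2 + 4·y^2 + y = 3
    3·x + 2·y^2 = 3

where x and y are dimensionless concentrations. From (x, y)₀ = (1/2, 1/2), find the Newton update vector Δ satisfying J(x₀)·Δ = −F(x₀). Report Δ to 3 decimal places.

At (1/2, 1/2): F = (-1.375, -1.000).
Jacobian J = [[6·x·y - 2·y^2, 3·x^2 - 4·x·y + 8·y + 1], [3, 4·y]].
At the point, J = [[1.000, 4.750], [3.000, 2.000]] (det J = -12.250).
Solving J·Δ = −F gives Δ = (0.163, 0.255).

(0.163, 0.255)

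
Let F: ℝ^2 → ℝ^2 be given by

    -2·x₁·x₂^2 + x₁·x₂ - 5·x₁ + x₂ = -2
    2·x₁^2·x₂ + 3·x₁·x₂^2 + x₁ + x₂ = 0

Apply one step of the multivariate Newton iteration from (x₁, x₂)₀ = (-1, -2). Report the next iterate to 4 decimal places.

At (-1, -2): F = (15.0000, -19.0000).
Jacobian J = [[-2·x₂^2 + x₂ - 5, -4·x₁·x₂ + x₁ + 1], [4·x₁·x₂ + 3·x₂^2 + 1, 2·x₁^2 + 6·x₁·x₂ + 1]].
At the point, J = [[-15.0000, -8.0000], [21.0000, 15.0000]] (det J = -57.0000).
Solving J·Δ = −F gives Δ = (1.2807, -0.5263).
Then the next iterate is (x₁, x₂)₁ = (0.2807, -2.5263).

(0.2807, -2.5263)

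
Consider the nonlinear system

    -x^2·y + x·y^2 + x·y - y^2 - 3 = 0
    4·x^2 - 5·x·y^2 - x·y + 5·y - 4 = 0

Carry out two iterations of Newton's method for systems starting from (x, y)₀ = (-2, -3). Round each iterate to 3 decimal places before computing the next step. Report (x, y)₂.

At (-2, -3): F = (-12.000, 81.000).
Jacobian J = [[-2·x·y + y^2 + y, -x^2 + 2·x·y + x - 2·y], [8·x - 5·y^2 - y, -10·x·y - x + 5]].
At the point, J = [[-6.000, 12.000], [-58.000, -53.000]] (det J = 1014.000).
Solving J·Δ = −F gives Δ = (0.331, 1.166).
Then the next iterate is (x, y)₁ = (-1.669, -1.834).
Round to (-1.669, -1.834) and repeat: F = (-3.80767, 22.98017), J = [[-4.59234, 5.33533], [-28.33578, -23.94046]].
Δ = (0.120, 0.817), so (x, y)₂ = (-1.549, -1.017).

(-1.549, -1.017)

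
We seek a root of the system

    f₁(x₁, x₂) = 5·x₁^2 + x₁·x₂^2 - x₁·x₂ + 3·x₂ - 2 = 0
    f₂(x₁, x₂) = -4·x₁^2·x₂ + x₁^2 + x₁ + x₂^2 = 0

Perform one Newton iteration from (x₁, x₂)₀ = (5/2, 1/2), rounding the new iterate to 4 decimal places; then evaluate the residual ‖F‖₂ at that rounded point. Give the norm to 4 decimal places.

At (5/2, 1/2): F = (30.1250, -3.5000).
Jacobian J = [[10·x₁ + x₂^2 - x₂, 2·x₁·x₂ - x₁ + 3], [-8·x₁·x₂ + 2·x₁ + 1, -4·x₁^2 + 2·x₂]].
At the point, J = [[24.7500, 3.0000], [-4.0000, -24.0000]] (det J = -582.0000).
Solving J·Δ = −F gives Δ = (-1.2242, 0.0582).
Then the next iterate is (x₁, x₂)₁ = (1.2758, 0.5582).
Re-evaluating at (1.2758, 0.5582): F = (7.498300, -0.419199), so ‖F‖₂ = 7.5100.

7.5100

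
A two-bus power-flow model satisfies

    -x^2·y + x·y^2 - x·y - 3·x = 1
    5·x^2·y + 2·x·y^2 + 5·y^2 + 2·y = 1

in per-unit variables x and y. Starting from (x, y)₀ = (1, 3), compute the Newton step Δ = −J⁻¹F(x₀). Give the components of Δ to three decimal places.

(-1.124, -0.593)

At (1, 3): F = (-1.000, 83.000).
Jacobian J = [[-2·x·y + y^2 - y - 3, -x^2 + 2·x·y - x], [10·x·y + 2·y^2, 5·x^2 + 4·x·y + 10·y + 2]].
At the point, J = [[-3.000, 4.000], [48.000, 49.000]] (det J = -339.000).
Solving J·Δ = −F gives Δ = (-1.124, -0.593).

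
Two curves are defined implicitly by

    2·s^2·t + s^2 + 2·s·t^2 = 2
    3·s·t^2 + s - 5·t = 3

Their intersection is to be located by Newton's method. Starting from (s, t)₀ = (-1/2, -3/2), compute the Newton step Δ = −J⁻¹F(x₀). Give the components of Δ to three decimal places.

(0.006, 1.346)

At (-1/2, -3/2): F = (-4.750, 0.625).
Jacobian J = [[4·s·t + 2·s + 2·t^2, 2·s^2 + 4·s·t], [3·t^2 + 1, 6·s·t - 5]].
At the point, J = [[6.500, 3.500], [7.750, -0.500]] (det J = -30.375).
Solving J·Δ = −F gives Δ = (0.006, 1.346).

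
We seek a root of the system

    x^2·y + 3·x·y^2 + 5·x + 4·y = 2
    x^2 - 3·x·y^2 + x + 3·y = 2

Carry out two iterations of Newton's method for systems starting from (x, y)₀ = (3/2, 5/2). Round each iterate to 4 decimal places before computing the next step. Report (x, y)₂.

(-0.9907, 1.0390)

At (3/2, 5/2): F = (49.2500, -18.8750).
Jacobian J = [[2·x·y + 3·y^2 + 5, x^2 + 6·x·y + 4], [2·x - 3·y^2 + 1, -6·x·y + 3]].
At the point, J = [[31.2500, 28.7500], [-14.7500, -19.5000]] (det J = -185.3125).
Solving J·Δ = −F gives Δ = (-2.2541, 0.7371).
Then the next iterate is (x, y)₁ = (-0.7541, 3.2371).
Round to (-0.7541, 3.2371) and repeat: F = (-14.687495, 31.232093), J = [[31.554255, -10.077916], [-31.944649, 17.646583]].
Δ = (-0.2366, -2.1981), so (x, y)₂ = (-0.9907, 1.0390).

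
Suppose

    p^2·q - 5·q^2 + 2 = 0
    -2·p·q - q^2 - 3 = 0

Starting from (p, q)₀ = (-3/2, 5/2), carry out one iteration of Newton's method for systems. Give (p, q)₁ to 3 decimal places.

(-1.425, 1.437)

At (-3/2, 5/2): F = (-23.625, -1.750).
Jacobian J = [[2·p·q, p^2 - 10·q], [-2·q, -2·p - 2·q]].
At the point, J = [[-7.500, -22.750], [-5.000, -2.000]] (det J = -98.750).
Solving J·Δ = −F gives Δ = (0.075, -1.063).
Then the next iterate is (p, q)₁ = (-1.425, 1.437).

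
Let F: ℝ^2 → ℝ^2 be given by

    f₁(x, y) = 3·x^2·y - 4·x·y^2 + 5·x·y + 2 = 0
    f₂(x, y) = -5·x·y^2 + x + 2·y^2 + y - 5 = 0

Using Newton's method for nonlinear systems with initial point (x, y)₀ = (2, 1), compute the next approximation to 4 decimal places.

At (2, 1): F = (16.0000, -10.0000).
Jacobian J = [[6·x·y - 4·y^2 + 5·y, 3·x^2 - 8·x·y + 5·x], [-5·y^2 + 1, -10·x·y + 4·y + 1]].
At the point, J = [[13.0000, 6.0000], [-4.0000, -15.0000]] (det J = -171.0000).
Solving J·Δ = −F gives Δ = (-1.0526, -0.3860).
Then the next iterate is (x, y)₁ = (0.9474, 0.6140).

(0.9474, 0.6140)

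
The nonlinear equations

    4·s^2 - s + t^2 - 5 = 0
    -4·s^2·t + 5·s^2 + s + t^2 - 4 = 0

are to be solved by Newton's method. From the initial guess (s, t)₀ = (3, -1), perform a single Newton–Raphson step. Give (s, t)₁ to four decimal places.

(1.7696, -0.6492)

At (3, -1): F = (29.0000, 81.0000).
Jacobian J = [[8·s - 1, 2·t], [-8·s·t + 10·s + 1, -4·s^2 + 2·t]].
At the point, J = [[23.0000, -2.0000], [55.0000, -38.0000]] (det J = -764.0000).
Solving J·Δ = −F gives Δ = (-1.2304, 0.3508).
Then the next iterate is (s, t)₁ = (1.7696, -0.6492).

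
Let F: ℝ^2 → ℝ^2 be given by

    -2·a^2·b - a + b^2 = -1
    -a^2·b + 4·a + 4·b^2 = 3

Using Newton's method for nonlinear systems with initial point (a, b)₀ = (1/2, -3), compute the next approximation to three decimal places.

At (1/2, -3): F = (11.000, 35.750).
Jacobian J = [[-4·a·b - 1, -2·a^2 + 2·b], [-2·a·b + 4, -a^2 + 8·b]].
At the point, J = [[5.000, -6.500], [7.000, -24.250]] (det J = -75.750).
Solving J·Δ = −F gives Δ = (-0.454, 1.343).
Then the next iterate is (a, b)₁ = (0.046, -1.657).

(0.046, -1.657)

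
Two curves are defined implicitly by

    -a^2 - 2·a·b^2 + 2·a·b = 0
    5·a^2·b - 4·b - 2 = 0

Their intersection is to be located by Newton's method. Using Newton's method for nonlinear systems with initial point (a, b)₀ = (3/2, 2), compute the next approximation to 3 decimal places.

(1.260, 1.270)

At (3/2, 2): F = (-8.250, 12.500).
Jacobian J = [[-2·a - 2·b^2 + 2·b, -4·a·b + 2·a], [10·a·b, 5·a^2 - 4]].
At the point, J = [[-7.000, -9.000], [30.000, 7.250]] (det J = 219.250).
Solving J·Δ = −F gives Δ = (-0.240, -0.730).
Then the next iterate is (a, b)₁ = (1.260, 1.270).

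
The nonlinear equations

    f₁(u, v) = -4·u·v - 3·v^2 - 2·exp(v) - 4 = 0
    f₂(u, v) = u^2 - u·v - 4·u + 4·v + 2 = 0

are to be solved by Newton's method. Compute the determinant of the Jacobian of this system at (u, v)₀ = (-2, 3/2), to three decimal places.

-130.652

J = [[-4·v, -4·u - 6·v - 2·exp(v)], [2·u - v - 4, -u + 4]].
At the point, J = [[-6.000, -9.96338], [-9.500, 6.000]].
det J = -130.652.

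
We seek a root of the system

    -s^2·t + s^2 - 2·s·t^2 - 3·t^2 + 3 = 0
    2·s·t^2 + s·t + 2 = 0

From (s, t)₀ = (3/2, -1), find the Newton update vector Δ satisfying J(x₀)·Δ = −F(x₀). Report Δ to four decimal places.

At (3/2, -1): F = (1.5000, 3.5000).
Jacobian J = [[-2·s·t + 2·s - 2·t^2, -s^2 - 4·s·t - 6·t], [2·t^2 + t, 4·s·t + s]].
At the point, J = [[4.0000, 9.7500], [1.0000, -4.5000]] (det J = -27.7500).
Solving J·Δ = −F gives Δ = (-1.4730, 0.4505).

(-1.4730, 0.4505)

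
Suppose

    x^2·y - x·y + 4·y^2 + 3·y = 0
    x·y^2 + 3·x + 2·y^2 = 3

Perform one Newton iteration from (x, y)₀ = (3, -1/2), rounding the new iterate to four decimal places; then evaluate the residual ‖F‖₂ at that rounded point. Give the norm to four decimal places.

9.0117

At (3, -1/2): F = (-3.5000, 7.2500).
Jacobian J = [[2·x·y - y, x^2 - x + 8·y + 3], [y^2 + 3, 2·x·y + 4·y]].
At the point, J = [[-2.5000, 5.0000], [3.2500, -5.0000]] (det J = -3.7500).
Solving J·Δ = −F gives Δ = (-5.0000, -1.8000).
Then the next iterate is (x, y)₁ = (-2.0000, -2.3000).
Re-evaluating at (-2.0000, -2.3000): F = (0.4600, -9.0000), so ‖F‖₂ = 9.0117.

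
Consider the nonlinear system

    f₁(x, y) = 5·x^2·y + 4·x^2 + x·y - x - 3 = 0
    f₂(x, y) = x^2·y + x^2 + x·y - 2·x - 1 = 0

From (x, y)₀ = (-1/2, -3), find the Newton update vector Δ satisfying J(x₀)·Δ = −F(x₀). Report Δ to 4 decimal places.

At (-1/2, -3): F = (-3.7500, 1.0000).
Jacobian J = [[10·x·y + 8·x + y - 1, 5·x^2 + x], [2·x·y + 2·x + y - 2, x^2 + x]].
At the point, J = [[7.0000, 0.7500], [-3.0000, -0.2500]] (det J = 0.5000).
Solving J·Δ = −F gives Δ = (-0.3750, 8.5000).

(-0.3750, 8.5000)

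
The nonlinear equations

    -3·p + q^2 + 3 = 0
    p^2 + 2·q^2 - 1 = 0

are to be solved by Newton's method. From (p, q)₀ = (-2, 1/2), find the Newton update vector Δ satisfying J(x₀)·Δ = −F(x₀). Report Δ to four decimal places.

(7.5000, 13.2500)

At (-2, 1/2): F = (9.2500, 3.5000).
Jacobian J = [[-3, 2·q], [2·p, 4·q]].
At the point, J = [[-3.0000, 1.0000], [-4.0000, 2.0000]] (det J = -2.0000).
Solving J·Δ = −F gives Δ = (7.5000, 13.2500).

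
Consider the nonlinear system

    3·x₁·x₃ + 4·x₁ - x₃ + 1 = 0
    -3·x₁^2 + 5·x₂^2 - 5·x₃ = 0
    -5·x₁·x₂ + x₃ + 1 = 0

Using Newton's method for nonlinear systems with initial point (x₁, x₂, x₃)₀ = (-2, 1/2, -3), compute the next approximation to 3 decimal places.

(-1.520, 0.154, -1.343)

At (-2, 1/2, -3): F = (14.000, 4.250, 3.000).
Jacobian J = [[3·x₃ + 4, 0, 3·x₁ - 1], [-6·x₁, 10·x₂, -5], [-5·x₂, -5·x₁, 1]].
At the point, J = [[-5.000, 0.000, -7.000], [12.000, 5.000, -5.000], [-2.500, 10.000, 1.000]] (det J = -1202.500).
Solving J·Δ = −F gives Δ = (0.480, -0.346, 1.657).
Then the next iterate is (x₁, x₂, x₃)₁ = (-1.520, 0.154, -1.343).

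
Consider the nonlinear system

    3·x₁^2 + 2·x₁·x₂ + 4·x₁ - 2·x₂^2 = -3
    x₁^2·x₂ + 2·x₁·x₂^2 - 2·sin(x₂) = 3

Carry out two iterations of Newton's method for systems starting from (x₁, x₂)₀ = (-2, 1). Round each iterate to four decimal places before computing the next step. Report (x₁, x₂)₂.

At (-2, 1): F = (1.0000, -4.682942).
Jacobian J = [[6·x₁ + 2·x₂ + 4, 2·x₁ - 4·x₂], [2·x₁·x₂ + 2·x₂^2, x₁^2 + 4·x₁·x₂ - 2·cos(x₂)]].
At the point, J = [[-6.0000, -8.0000], [-2.0000, -5.080605]] (det J = 14.483628).
Solving J·Δ = −F gives Δ = (2.9374, -2.0780).
Then the next iterate is (x₁, x₂)₁ = (0.9374, -1.0780).
Round to (0.9374, -1.0780) and repeat: F = (5.040554, -0.006557), J = [[7.4684, 6.1868], [0.303134, -4.109533]].
Δ = (-0.6348, -0.0484), so (x₁, x₂)₂ = (0.3026, -1.1264).

(0.3026, -1.1264)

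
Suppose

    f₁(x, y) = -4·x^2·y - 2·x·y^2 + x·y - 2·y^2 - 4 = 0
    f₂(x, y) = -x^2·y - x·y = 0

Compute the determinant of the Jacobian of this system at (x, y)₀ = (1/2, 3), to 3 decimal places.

-90.750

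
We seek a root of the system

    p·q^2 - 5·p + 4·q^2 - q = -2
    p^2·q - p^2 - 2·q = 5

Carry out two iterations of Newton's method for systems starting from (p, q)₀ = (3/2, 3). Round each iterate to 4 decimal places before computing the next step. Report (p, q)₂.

(4.0194, 1.5637)

At (3/2, 3): F = (41.0000, -6.5000).
Jacobian J = [[q^2 - 5, 2·p·q + 8·q - 1], [2·p·q - 2·p, p^2 - 2]].
At the point, J = [[4.0000, 32.0000], [6.0000, 0.2500]] (det J = -191.0000).
Solving J·Δ = −F gives Δ = (1.1427, -1.4241).
Then the next iterate is (p, q)₁ = (2.6427, 1.5759).
Round to (2.6427, 1.5759) and repeat: F = (3.707485, -4.129793), J = [[-2.516539, 19.936462], [3.043862, 4.983863]].
Δ = (1.3767, -0.0122), so (p, q)₂ = (4.0194, 1.5637).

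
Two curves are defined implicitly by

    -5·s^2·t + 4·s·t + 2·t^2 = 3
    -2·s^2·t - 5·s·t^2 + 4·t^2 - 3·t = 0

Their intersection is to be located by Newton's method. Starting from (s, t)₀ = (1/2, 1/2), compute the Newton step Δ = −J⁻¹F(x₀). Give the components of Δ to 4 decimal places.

(-1.1174, 0.5696)

At (1/2, 1/2): F = (-2.1250, -1.3750).
Jacobian J = [[-10·s·t + 4·t, -5·s^2 + 4·s + 4·t], [-4·s·t - 5·t^2, -2·s^2 - 10·s·t + 8·t - 3]].
At the point, J = [[-0.5000, 2.7500], [-2.2500, -2.0000]] (det J = 7.1875).
Solving J·Δ = −F gives Δ = (-1.1174, 0.5696).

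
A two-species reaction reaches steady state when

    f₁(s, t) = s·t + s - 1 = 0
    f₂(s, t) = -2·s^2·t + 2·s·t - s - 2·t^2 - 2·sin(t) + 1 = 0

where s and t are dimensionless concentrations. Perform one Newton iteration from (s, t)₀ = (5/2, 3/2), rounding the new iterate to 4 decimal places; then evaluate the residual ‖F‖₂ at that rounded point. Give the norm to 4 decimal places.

4884.3283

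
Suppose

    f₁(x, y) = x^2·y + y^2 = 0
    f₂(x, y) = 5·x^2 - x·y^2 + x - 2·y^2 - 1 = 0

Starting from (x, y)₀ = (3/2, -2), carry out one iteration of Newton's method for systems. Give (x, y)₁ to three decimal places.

At (3/2, -2): F = (-0.500, -2.250).
Jacobian J = [[2·x·y, x^2 + 2·y], [10·x - y^2 + 1, -2·x·y - 4·y]].
At the point, J = [[-6.000, -1.750], [12.000, 14.000]] (det J = -63.000).
Solving J·Δ = −F gives Δ = (-0.174, 0.310).
Then the next iterate is (x, y)₁ = (1.326, -1.690).

(1.326, -1.690)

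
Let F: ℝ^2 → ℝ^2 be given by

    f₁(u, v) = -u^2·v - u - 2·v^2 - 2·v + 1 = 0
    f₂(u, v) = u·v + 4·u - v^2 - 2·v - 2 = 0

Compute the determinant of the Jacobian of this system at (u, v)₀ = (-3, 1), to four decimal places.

J = [[-2·u·v - 1, -u^2 - 4·v - 2], [v + 4, u - 2·v - 2]].
At the point, J = [[5.0000, -15.0000], [5.0000, -7.0000]].
det J = 40.0000.

40.0000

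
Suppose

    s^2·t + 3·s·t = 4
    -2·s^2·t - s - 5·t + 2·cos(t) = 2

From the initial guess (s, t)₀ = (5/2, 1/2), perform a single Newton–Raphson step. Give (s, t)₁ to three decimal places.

At (5/2, 1/2): F = (2.875, -11.49483).
Jacobian J = [[2·s·t + 3·t, s^2 + 3·s], [-4·s·t - 1, -2·s^2 - 2·sin(t) - 5]].
At the point, J = [[4.000, 13.750], [-6.000, -18.45885]] (det J = 8.66460).
Solving J·Δ = −F gives Δ = (-12.117, 3.316).
Then the next iterate is (s, t)₁ = (-9.617, 3.816).

(-9.617, 3.816)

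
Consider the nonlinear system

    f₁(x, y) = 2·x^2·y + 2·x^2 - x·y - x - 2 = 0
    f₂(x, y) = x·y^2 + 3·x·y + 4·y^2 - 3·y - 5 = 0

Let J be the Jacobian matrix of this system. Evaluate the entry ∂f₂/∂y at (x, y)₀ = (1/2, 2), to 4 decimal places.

16.5000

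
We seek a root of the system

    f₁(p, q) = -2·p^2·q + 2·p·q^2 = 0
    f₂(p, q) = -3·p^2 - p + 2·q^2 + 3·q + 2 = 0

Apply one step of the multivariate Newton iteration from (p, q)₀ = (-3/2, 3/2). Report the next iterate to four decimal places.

(-1.3088, 0.6912)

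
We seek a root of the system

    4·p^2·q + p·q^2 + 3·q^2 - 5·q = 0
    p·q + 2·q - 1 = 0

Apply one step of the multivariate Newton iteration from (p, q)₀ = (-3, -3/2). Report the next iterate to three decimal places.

(-6.758, 4.636)

At (-3, -3/2): F = (-46.500, 0.500).
Jacobian J = [[8·p·q + q^2, 4·p^2 + 2·p·q + 6·q - 5], [q, p + 2]].
At the point, J = [[38.250, 31.000], [-1.500, -1.000]] (det J = 8.250).
Solving J·Δ = −F gives Δ = (-3.758, 6.136).
Then the next iterate is (p, q)₁ = (-6.758, 4.636).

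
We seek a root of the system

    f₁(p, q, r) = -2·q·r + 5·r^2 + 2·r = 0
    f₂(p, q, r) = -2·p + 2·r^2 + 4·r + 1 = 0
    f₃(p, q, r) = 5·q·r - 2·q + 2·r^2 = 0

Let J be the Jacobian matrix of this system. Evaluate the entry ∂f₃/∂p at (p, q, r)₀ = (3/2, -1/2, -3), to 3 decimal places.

0.000

∂f₃/∂p = 0.
At (3/2, -1/2, -3) this is 0.000.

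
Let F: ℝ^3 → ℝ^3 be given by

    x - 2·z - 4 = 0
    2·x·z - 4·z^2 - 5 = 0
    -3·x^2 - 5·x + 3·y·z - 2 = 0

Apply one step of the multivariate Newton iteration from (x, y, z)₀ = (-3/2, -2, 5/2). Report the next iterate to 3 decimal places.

(11.308, -5.741, 3.654)

At (-3/2, -2, 5/2): F = (-10.500, -37.500, -16.250).
Jacobian J = [[1, 0, -2], [2·z, 0, 2·x - 8·z], [-6·x - 5, 3·z, 3·y]].
At the point, J = [[1.000, 0.000, -2.000], [5.000, 0.000, -23.000], [4.000, 7.500, -6.000]] (det J = 97.500).
Solving J·Δ = −F gives Δ = (12.808, -3.741, 1.154).
Then the next iterate is (x, y, z)₁ = (11.308, -5.741, 3.654).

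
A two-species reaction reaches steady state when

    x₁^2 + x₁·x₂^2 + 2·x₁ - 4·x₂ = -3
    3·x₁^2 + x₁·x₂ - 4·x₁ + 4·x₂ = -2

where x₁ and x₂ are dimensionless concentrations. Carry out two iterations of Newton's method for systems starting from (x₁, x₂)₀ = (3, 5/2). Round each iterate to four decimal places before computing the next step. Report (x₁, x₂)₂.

(0.7699, -0.2223)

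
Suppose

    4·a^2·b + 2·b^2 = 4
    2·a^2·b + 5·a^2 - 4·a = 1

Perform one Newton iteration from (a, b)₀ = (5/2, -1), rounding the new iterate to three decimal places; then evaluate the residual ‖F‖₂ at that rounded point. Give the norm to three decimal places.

At (5/2, -1): F = (-27.000, 7.750).
Jacobian J = [[8·a·b, 4·a^2 + 4·b], [4·a·b + 10·a - 4, 2·a^2]].
At the point, J = [[-20.000, 21.000], [11.000, 12.500]] (det J = -481.000).
Solving J·Δ = −F gives Δ = (-1.040, 0.295).
Then the next iterate is (a, b)₁ = (1.460, -0.705).
Re-evaluating at (1.460, -0.705): F = (-9.01706, 0.81244), so ‖F‖₂ = 9.054.

9.054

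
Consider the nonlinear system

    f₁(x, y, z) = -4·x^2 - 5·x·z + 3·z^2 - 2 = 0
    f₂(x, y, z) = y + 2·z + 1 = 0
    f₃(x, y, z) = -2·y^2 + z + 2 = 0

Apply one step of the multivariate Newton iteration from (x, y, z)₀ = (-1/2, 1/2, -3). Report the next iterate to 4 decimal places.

(0.3447, 0.8000, -0.9000)

At (-1/2, 1/2, -3): F = (16.5000, -4.5000, -1.5000).
Jacobian J = [[-8·x - 5·z, 0, -5·x + 6·z], [0, 1, 2], [0, -4·y, 1]].
At the point, J = [[19.0000, 0.0000, -15.5000], [0.0000, 1.0000, 2.0000], [0.0000, -2.0000, 1.0000]] (det J = 95.0000).
Solving J·Δ = −F gives Δ = (0.8447, 0.3000, 2.1000).
Then the next iterate is (x, y, z)₁ = (0.3447, 0.8000, -0.9000).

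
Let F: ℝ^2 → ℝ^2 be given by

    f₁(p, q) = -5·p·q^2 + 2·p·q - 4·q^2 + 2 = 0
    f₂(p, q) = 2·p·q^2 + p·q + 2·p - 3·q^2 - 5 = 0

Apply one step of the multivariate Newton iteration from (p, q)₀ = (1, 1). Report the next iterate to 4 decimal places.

At (1, 1): F = (-5.0000, -3.0000).
Jacobian J = [[-5·q^2 + 2·q, -10·p·q + 2·p - 8·q], [2·q^2 + q + 2, 4·p·q + p - 6·q]].
At the point, J = [[-3.0000, -16.0000], [5.0000, -1.0000]] (det J = 83.0000).
Solving J·Δ = −F gives Δ = (0.5181, -0.4096).
Then the next iterate is (p, q)₁ = (1.5181, 0.5904).

(1.5181, 0.5904)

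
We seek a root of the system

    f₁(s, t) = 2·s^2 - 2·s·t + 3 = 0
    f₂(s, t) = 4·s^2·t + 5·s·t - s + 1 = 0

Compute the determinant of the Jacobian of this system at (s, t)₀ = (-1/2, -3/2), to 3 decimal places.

1.000

J = [[4·s - 2·t, -2·s], [8·s·t + 5·t - 1, 4·s^2 + 5·s]].
At the point, J = [[1.000, 1.000], [-2.500, -1.500]].
det J = 1.000.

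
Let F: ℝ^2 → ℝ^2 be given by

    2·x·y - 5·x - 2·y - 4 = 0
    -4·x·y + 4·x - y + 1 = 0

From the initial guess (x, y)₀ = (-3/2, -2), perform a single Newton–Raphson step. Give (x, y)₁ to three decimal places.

(-1.000, -0.200)

At (-3/2, -2): F = (13.500, -15.000).
Jacobian J = [[2·y - 5, 2·x - 2], [-4·y + 4, -4·x - 1]].
At the point, J = [[-9.000, -5.000], [12.000, 5.000]] (det J = 15.000).
Solving J·Δ = −F gives Δ = (0.500, 1.800).
Then the next iterate is (x, y)₁ = (-1.000, -0.200).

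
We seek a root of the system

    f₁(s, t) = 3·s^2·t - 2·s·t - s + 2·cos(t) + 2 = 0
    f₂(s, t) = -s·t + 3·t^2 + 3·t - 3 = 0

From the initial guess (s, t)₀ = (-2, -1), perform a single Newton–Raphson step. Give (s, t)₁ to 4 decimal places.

At (-2, -1): F = (-10.919395, -5.0000).
Jacobian J = [[6·s·t - 2·t - 1, 3·s^2 - 2·s - 2·sin(t)], [-t, -s + 6·t + 3]].
At the point, J = [[13.0000, 17.682942], [1.0000, -1.0000]] (det J = -30.682942).
Solving J·Δ = −F gives Δ = (3.2374, -1.7626).
Then the next iterate is (s, t)₁ = (1.2374, -2.7626).

(1.2374, -2.7626)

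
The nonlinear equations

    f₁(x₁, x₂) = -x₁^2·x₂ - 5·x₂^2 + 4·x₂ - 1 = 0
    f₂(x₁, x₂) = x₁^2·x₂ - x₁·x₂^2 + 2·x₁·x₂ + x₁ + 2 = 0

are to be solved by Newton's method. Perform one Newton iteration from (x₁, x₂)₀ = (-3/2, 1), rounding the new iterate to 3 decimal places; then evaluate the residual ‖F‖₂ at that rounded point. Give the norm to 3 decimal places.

At (-3/2, 1): F = (-4.250, 1.250).
Jacobian J = [[-2·x₁·x₂, -x₁^2 - 10·x₂ + 4], [2·x₁·x₂ - x₂^2 + 2·x₂ + 1, x₁^2 - 2·x₁·x₂ + 2·x₁]].
At the point, J = [[3.000, -8.250], [-1.000, 2.250]] (det J = -1.500).
Solving J·Δ = −F gives Δ = (0.500, -0.333).
Then the next iterate is (x₁, x₂)₁ = (-1.000, 0.667).
Re-evaluating at (-1.000, 0.667): F = (-1.22344, 0.77789), so ‖F‖₂ = 1.450.

1.450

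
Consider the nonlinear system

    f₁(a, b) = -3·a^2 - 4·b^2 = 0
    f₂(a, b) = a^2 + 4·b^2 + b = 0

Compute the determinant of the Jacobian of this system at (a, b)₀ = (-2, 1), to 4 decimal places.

76.0000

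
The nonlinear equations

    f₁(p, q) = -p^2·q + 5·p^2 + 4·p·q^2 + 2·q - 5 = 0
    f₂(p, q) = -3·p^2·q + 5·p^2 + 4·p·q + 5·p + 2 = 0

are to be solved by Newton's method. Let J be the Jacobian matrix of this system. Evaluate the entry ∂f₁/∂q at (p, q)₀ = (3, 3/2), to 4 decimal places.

29.0000

∂f₁/∂q = -p^2 + 8·p·q + 2.
At (3, 3/2) this is 29.0000.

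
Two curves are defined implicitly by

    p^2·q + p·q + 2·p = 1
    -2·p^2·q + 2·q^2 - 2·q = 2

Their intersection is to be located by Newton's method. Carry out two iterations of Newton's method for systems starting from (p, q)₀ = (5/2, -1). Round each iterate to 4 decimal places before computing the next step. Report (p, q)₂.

(0.5472, -1.1589)

At (5/2, -1): F = (-4.7500, 14.5000).
Jacobian J = [[2·p·q + q + 2, p^2 + p], [-4·p·q, -2·p^2 + 4·q - 2]].
At the point, J = [[-4.0000, 8.7500], [10.0000, -18.5000]] (det J = -13.5000).
Solving J·Δ = −F gives Δ = (-2.8889, -0.7778).
Then the next iterate is (p, q)₁ = (-0.3889, -1.7778).
Round to (-0.3889, -1.7778) and repeat: F = (-1.355294, 8.414506), J = [[1.604973, -0.237657], [-2.765546, -9.413686]].
Δ = (0.9361, 0.6189), so (p, q)₂ = (0.5472, -1.1589).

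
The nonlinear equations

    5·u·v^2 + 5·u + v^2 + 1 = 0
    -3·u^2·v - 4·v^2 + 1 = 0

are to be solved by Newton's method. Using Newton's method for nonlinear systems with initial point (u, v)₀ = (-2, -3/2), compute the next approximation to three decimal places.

At (-2, -3/2): F = (-29.250, 10.000).
Jacobian J = [[5·v^2 + 5, 10·u·v + 2·v], [-6·u·v, -3·u^2 - 8·v]].
At the point, J = [[16.250, 27.000], [-18.000, 0.000]] (det J = 486.000).
Solving J·Δ = −F gives Δ = (0.556, 0.749).
Then the next iterate is (u, v)₁ = (-1.444, -0.751).

(-1.444, -0.751)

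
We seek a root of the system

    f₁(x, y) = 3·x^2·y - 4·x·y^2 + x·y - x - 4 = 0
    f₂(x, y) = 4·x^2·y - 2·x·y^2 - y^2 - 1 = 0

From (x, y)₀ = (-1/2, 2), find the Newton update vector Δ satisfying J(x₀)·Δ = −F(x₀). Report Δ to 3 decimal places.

At (-1/2, 2): F = (5.000, 1.000).
Jacobian J = [[6·x·y - 4·y^2 + y - 1, 3·x^2 - 8·x·y + x], [8·x·y - 2·y^2, 4·x^2 - 4·x·y - 2·y]].
At the point, J = [[-21.000, 8.250], [-16.000, 1.000]] (det J = 111.000).
Solving J·Δ = −F gives Δ = (0.029, -0.532).

(0.029, -0.532)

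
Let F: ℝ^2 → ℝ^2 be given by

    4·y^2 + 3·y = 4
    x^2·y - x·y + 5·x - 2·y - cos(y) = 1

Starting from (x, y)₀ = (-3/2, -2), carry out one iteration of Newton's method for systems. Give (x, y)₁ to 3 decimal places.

(-0.639, -1.538)

At (-3/2, -2): F = (6.000, -11.58385).
Jacobian J = [[0, 8·y + 3], [2·x·y - y + 5, x^2 - x + sin(y) - 2]].
At the point, J = [[0.000, -13.000], [13.000, 0.84070]] (det J = 169.000).
Solving J·Δ = −F gives Δ = (0.861, 0.462).
Then the next iterate is (x, y)₁ = (-0.639, -1.538).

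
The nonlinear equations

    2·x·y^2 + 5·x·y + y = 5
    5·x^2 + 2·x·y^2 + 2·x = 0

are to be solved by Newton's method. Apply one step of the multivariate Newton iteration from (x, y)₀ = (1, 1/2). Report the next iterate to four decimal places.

(0.3298, 0.9388)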